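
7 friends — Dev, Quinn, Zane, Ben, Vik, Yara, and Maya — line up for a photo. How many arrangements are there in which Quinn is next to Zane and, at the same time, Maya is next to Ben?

Treat {Quinn,Zane} as one block (2 orders) and {Maya,Ben} as another (2 orders).
That leaves 5 units to arrange: 2 × 2 × 5! = 4 × 120 = 480.

480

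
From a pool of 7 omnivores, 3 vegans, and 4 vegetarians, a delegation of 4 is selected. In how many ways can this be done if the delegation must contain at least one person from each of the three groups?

462

Total 4-person selections from all 14: C(14,4) = 1001.
Selections missing a whole group: no omnivores → C(7,4) = 35; no vegans → C(11,4) = 330; no vegetarians → C(10,4) = 210.
Add back selections omitting two groups (i.e. drawn from a single group): C(7,4) + C(3,4) + C(4,4) = 36.
By inclusion–exclusion: 1001 − 575 + 36 = 462.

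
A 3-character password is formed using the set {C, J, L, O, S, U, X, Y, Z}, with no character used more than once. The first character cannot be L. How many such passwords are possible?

The first character has 9−1 = 8 choices (anything except L).
The remaining 2 characters are filled from the other 8 symbols without repetition: 8 × 7 = 56.
Total: 8 × 56 = 448.

448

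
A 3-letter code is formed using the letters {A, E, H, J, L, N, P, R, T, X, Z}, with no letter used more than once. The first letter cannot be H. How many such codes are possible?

The first letter has 11−1 = 10 choices (anything except H).
The remaining 2 letters are filled from the other 10 symbols without repetition: 10 × 9 = 90.
Total: 10 × 90 = 900.

900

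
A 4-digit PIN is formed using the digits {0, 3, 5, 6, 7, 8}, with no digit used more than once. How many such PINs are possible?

360

This is a permutation of 4 out of 6: P(6,4) = 6!/2!.
That product is 6 × 5 × 4 × 3 = 360.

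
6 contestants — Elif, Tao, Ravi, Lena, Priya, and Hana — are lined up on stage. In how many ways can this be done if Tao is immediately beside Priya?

Treat {Tao, Priya} as a single unit. There are 5 units to order, and the pair itself can be ordered 2 ways.
That gives 2 × 5! = 2 × 120 = 240.

240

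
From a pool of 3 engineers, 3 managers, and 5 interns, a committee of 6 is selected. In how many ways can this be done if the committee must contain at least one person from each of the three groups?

405

With no constraint there are C(11,6) = 462 possible selections.
Selections missing a whole group: no engineers → C(8,6) = 28; no managers → C(8,6) = 28; no interns → C(6,6) = 1.
Add back selections omitting two groups (i.e. drawn from a single group): C(3,6) + C(3,6) + C(5,6) = 0.
By inclusion–exclusion: 462 − 57 + 0 = 405.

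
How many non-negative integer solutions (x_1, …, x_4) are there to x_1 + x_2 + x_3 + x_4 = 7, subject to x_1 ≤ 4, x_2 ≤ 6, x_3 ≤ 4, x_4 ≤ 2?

Ignoring the caps, the number of non-negative solutions to x_1+…+x_4 = 7 is C(10,3) = 120.
Subtract solutions that violate a single cap (substitute x_i' = x_i − (cap_i+1)): x_1 ≥ 5 gives C(5,3) = 10; x_2 ≥ 7 gives C(3,3) = 1; x_3 ≥ 5 gives C(5,3) = 10; x_4 ≥ 3 gives C(7,3) = 35. Together 56.
No two caps can be exceeded simultaneously, so the pair terms are all 0.
By inclusion–exclusion the count is 120 − 56 + 0 = 64.

64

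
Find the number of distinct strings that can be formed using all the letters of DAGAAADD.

280

DAGAAADD has 8 letters with A appearing 4 times and D appearing 3 times.
So there are 8! / (4!·3!) = 280 distinguishable arrangements.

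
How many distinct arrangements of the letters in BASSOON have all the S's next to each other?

Treat the 2 copies of S as a single block. The multiset to arrange is then {SS, A, B, N, O, O}, 6 items in all.
That gives (6)!/(2!) = 360 arrangements.

360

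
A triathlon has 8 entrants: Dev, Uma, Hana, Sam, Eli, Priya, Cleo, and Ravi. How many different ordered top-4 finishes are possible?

1680

This is an ordered selection of 4 from 8: P(8,4).
That gives 8 × 7 × 6 × 5 = 1680.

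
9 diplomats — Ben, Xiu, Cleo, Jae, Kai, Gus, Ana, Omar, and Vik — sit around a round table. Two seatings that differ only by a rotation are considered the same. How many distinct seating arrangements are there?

40320

Around a circle, 9 distinct people have 9!/9 = (8)! = 40320 rotationally distinct seatings.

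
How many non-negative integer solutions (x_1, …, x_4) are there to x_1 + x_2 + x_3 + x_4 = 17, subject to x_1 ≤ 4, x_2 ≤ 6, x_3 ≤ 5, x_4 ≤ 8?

79

Without the upper bounds there are C(20,3) = 1140 ways to split 17 among 4 variables.
Subtract solutions that violate a single cap (substitute x_i' = x_i − (cap_i+1)): x_1 ≥ 5 gives C(15,3) = 455; x_2 ≥ 7 gives C(13,3) = 286; x_3 ≥ 6 gives C(14,3) = 364; x_4 ≥ 9 gives C(11,3) = 165. Together 1270.
Add back pairs where two caps are both exceeded: 56 + 84 + 20 + 35 + 4 + 10 = 209.
By inclusion–exclusion the count is 1140 − 1270 + 209 = 79.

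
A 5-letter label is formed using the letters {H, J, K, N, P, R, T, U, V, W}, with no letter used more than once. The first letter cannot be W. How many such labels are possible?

The first letter has 10−1 = 9 choices (anything except W).
The remaining 4 letters are filled from the other 9 symbols without repetition: 9 × 8 × 7 × 6 = 3024.
Total: 9 × 3024 = 27216.

27216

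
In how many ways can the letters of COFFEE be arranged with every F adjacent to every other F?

60

Treat the 2 copies of F as a single block. The multiset to arrange is then {FF, C, E, E, O}, 5 items in all.
That gives (5)!/(2!) = 60 arrangements.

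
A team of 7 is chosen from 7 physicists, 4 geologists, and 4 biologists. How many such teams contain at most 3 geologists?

Split by how many geologists are chosen (0 through 3).
Sum: C(4,0)·C(11,7) + C(4,1)·C(11,6) + C(4,2)·C(11,5) + C(4,3)·C(11,4) = 330 + 1848 + 2772 + 1320 = 6270.

6270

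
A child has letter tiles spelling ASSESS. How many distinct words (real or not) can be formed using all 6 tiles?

ASSESS has 6 letters with S appearing 4 times.
The number of distinct arrangements is 6!/(4!) = 720/24 = 30.

30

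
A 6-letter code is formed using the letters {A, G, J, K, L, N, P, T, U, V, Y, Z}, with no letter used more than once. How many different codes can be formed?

With no repetition, fill the 6 letters in order: 12 choices, then 11, down to 7.
That product is 12 × 11 × 10 × 9 × 8 × 7 = 665280.

665280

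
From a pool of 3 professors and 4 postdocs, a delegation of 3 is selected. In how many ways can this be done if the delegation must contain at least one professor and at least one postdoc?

Total 3-person selections from all 7: C(7,3) = 35.
Subtract selections that omit an entire group: no professors → C(4,3) = 4; no postdocs → C(3,3) = 1.
Both groups omitted at once is impossible, so 35 − 5 = 30.

30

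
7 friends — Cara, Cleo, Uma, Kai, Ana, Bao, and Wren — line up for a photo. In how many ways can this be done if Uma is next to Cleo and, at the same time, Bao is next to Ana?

Treat {Uma,Cleo} as one block (2 orders) and {Bao,Ana} as another (2 orders).
That leaves 5 units to arrange: 2 × 2 × 5! = 4 × 120 = 480.

480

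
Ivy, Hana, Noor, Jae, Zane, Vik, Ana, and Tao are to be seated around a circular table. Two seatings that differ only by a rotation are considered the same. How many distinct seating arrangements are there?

Around a circle, 8 distinct people have 8!/8 = (7)! = 5040 rotationally distinct seatings.

5040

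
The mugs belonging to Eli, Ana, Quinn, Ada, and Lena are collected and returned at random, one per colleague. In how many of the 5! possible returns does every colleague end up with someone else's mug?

Count assignments avoiding every fixed point. For any j of the 5 colleagues fixed to their own mug, the other 5−j can be arranged in (5−j)! ways.
By inclusion–exclusion this is Σ_{j=0}^{5} (−1)^j C(5,j)·(5−j)!.
Computing: 120 − 120 + 60 − 20 + 5 − 1 = 44.

44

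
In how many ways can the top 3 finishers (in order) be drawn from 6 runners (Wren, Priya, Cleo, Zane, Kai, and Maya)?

120

This is an ordered selection of 3 from 6: P(6,3).
That gives 6 × 5 × 4 = 120.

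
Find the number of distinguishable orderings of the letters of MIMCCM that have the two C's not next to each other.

40

There are 6!/(3!·2!) = 60 arrangements of MIMCCM in total.
Arrangements with the C's together: treat CC as one letter, giving (5)!/(3!) = 20.
Subtracting, 60 − 20 = 40 arrangements keep the C's apart.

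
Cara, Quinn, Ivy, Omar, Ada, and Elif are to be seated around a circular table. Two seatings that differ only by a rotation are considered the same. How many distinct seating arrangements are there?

120

Fix one person's seat to break rotational symmetry; the remaining 5 people can be arranged in (5)! = 120 ways.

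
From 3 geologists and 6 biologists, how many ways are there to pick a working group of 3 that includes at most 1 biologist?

Split by how many biologists are chosen (0 through 1).
Sum: C(6,0)·C(3,3) + C(6,1)·C(3,2) = 1 + 18 = 19.

19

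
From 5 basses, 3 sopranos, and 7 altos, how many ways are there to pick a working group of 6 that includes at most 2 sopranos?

Split by how many sopranos are chosen (0 through 2).
Sum: C(3,0)·C(12,6) + C(3,1)·C(12,5) + C(3,2)·C(12,4) = 924 + 2376 + 1485 = 4785.

4785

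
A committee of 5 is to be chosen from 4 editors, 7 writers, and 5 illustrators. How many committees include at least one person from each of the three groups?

3010

Unrestricted: C(16,5) = 4368 ways to pick any 5 of the 16.
Selections missing a whole group: no editors → C(12,5) = 792; no writers → C(9,5) = 126; no illustrators → C(11,5) = 462.
Add back selections omitting two groups (i.e. drawn from a single group): C(4,5) + C(7,5) + C(5,5) = 22.
By inclusion–exclusion: 4368 − 1380 + 22 = 3010.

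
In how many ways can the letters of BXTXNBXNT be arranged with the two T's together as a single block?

Treat the 2 copies of T as a single block. The multiset to arrange is then {TT, B, B, N, N, X, X, X}, 8 items in all.
That gives (8)!/(3!·2!·2!) = 1680 arrangements.

1680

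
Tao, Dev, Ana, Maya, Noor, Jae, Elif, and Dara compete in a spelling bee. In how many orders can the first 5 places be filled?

This is an ordered selection of 5 from 8: P(8,5).
That gives 8 × 7 × 6 × 5 × 4 = 6720.

6720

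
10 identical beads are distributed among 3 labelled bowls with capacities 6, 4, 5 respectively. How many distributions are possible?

20

Without the upper bounds there are C(12,2) = 66 ways to split 10 among 3 bowls.
Subtract solutions that violate a single cap (substitute x_i' = x_i − (cap_i+1)): x_1 ≥ 7 gives C(5,2) = 10; x_2 ≥ 5 gives C(7,2) = 21; x_3 ≥ 6 gives C(6,2) = 15. Together 46.
No two caps can be exceeded simultaneously, so the pair terms are all 0.
By inclusion–exclusion the count is 66 − 46 + 0 = 20.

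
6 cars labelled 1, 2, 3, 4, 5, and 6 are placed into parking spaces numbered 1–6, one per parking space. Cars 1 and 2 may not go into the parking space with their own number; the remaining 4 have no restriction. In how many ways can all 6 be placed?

504

Let Aᵢ (for i ∈ {1, 2}) be the placements that put car i in its forbidden parking space. Any j of these fix j positions, leaving (6−j)! ways to fill the rest, and there are C(2,j) ways to pick which j.
By inclusion–exclusion, the number of valid placements is Σ_{j=0}^{2} (−1)^j C(2,j)·(6−j)!.
Computing: 720 − 240 + 24 = 504.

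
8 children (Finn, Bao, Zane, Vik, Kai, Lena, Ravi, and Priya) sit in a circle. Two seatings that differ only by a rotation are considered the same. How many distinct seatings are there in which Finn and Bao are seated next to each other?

Glue Finn and Bao into a block (2 internal orders). Seating 7 units around a circle gives (6)! arrangements.
So 2 × (6)! = 2 × 720 = 1440.

1440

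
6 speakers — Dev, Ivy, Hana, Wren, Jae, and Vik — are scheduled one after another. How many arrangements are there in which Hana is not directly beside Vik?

480

Of the 6! = 720 arrangements, those with Hana and Vik adjacent number 2 × 5! = 240 (treat the pair as a block with 2 internal orders).
Complementary counting: 720 − 240 = 480.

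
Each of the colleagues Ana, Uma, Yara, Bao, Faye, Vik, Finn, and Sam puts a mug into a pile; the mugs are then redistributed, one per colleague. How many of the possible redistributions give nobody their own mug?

Count assignments avoiding every fixed point. For any j of the 8 colleagues fixed to their own mug, the other 8−j can be arranged in (8−j)! ways.
By inclusion–exclusion this is Σ_{j=0}^{8} (−1)^j C(8,j)·(8−j)!.
Computing: 40320 − 40320 + 20160 − 6720 + 1680 − 336 + 56 − 8 + 1 = 14833.

14833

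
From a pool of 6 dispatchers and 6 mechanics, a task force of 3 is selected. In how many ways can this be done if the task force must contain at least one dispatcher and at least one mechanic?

Unrestricted: C(12,3) = 220 ways to pick any 3 of the 12.
Selections missing a whole group: no dispatchers → C(6,3) = 20; no mechanics → C(6,3) = 20.
Both groups omitted at once is impossible, so 220 − 40 = 180.

180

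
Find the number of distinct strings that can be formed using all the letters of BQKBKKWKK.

BQKBKKWKK has 9 letters with B appearing twice and K appearing 5 times.
So there are 9! / (5!·2!) = 1512 distinguishable arrangements.

1512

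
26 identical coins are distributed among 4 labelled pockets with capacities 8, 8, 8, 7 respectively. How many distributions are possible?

56

Ignoring the caps, the number of non-negative solutions to x_1+…+x_4 = 26 is C(29,3) = 3654.
Subtract solutions that violate a single cap (substitute x_i' = x_i − (cap_i+1)): x_1 ≥ 9 gives C(20,3) = 1140; x_2 ≥ 9 gives C(20,3) = 1140; x_3 ≥ 9 gives C(20,3) = 1140; x_4 ≥ 8 gives C(21,3) = 1330. Together 4750.
Add back pairs where two caps are both exceeded: 165 + 165 + 220 + 165 + 220 + 220 = 1155.
Subtract triples: 0 + 1 + 1 + 1 = 3.
By inclusion–exclusion the count is 3654 − 4750 + 1155 − 3 = 56.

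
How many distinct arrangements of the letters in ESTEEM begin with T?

20

With the first slot taken by T, it remains to arrange the other 5 letters (ESEEM).
Those 5 letters have E appearing 3 times, giving (5)!/(3!) = 20.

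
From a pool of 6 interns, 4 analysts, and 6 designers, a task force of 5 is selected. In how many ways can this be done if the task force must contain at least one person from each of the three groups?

3084

Unrestricted: C(16,5) = 4368 ways to pick any 5 of the 16.
Selections missing a whole group: no interns → C(10,5) = 252; no analysts → C(12,5) = 792; no designers → C(10,5) = 252.
Add back selections omitting two groups (i.e. drawn from a single group): C(6,5) + C(4,5) + C(6,5) = 12.
By inclusion–exclusion: 4368 − 1296 + 12 = 3084.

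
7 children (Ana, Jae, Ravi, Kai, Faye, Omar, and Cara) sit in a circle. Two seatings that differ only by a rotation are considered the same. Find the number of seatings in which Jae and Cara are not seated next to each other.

Without the restriction there are (6)! = 720 seatings.
Those with Jae next to Cara: fuse the pair into one unit and seat 6 units around a circle — 2·(5)! = 240.
Subtracting, 720 − 240 = 480.

480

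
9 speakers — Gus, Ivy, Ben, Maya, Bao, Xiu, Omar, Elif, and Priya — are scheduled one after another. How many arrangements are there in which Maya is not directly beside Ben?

There are 9! = 362880 arrangements in all. If Maya and Ben are adjacent, merging them into one block gives 2·(8)! = 80640 arrangements.
Complementary counting: 362880 − 80640 = 282240.

282240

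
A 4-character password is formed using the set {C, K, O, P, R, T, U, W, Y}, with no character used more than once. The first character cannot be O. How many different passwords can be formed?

2688

The first character has 9−1 = 8 choices (anything except O).
The remaining 3 characters are filled from the other 8 symbols without repetition: 8 × 7 × 6 = 336.
Total: 8 × 336 = 2688.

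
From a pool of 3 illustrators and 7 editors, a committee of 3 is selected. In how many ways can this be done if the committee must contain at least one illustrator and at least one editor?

With no constraint there are C(10,3) = 120 possible selections.
Selections missing a whole group: no illustrators → C(7,3) = 35; no editors → C(3,3) = 1.
Both groups omitted at once is impossible, so 120 − 36 = 84.

84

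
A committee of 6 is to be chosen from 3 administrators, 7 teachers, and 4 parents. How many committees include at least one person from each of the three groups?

Total 6-person selections from all 14: C(14,6) = 3003.
Subtract selections that omit an entire group: no administrators → C(11,6) = 462; no teachers → C(7,6) = 7; no parents → C(10,6) = 210.
Add back selections omitting two groups (i.e. drawn from a single group): C(3,6) + C(7,6) + C(4,6) = 7.
By inclusion–exclusion: 3003 − 679 + 7 = 2331.

2331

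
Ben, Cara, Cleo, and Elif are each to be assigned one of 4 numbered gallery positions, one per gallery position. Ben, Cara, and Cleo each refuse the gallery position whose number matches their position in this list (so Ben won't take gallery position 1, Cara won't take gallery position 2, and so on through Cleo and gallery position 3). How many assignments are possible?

11

Let Aᵢ (for i ∈ {1, 2, 3}) be the placements that put person i in their forbidden gallery position. Any j of these fix j positions, leaving (4−j)! ways to fill the rest, and there are C(3,j) ways to pick which j.
By inclusion–exclusion, the number of valid placements is Σ_{j=0}^{3} (−1)^j C(3,j)·(4−j)!.
Computing: 24 − 18 + 6 − 1 = 11.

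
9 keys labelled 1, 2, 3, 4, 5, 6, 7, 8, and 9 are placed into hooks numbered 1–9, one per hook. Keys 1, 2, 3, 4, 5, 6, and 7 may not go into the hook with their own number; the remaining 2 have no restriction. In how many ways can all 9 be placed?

Let Aᵢ (for 1 ≤ i ≤ 7) be the placements that put key i in its forbidden hook. Any j of these fix j positions, leaving (9−j)! ways to fill the rest, and there are C(7,j) ways to pick which j.
By inclusion–exclusion, the number of valid placements is Σ_{j=0}^{7} (−1)^j C(7,j)·(9−j)!.
Computing: 362880 − 282240 + 105840 − 25200 + 4200 − 504 + 42 − 2 = 165016.

165016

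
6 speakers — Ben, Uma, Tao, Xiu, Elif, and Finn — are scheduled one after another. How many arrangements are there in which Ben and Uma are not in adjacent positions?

There are 6! = 720 arrangements in all. If Ben and Uma are adjacent, merging them into one block gives 2·(5)! = 240 arrangements.
Complementary counting: 720 − 240 = 480.

480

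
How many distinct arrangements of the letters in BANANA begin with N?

20

With the first slot taken by N, it remains to arrange the other 5 letters (BAANA).
Those 5 letters have A appearing 3 times, giving (5)!/(3!) = 20.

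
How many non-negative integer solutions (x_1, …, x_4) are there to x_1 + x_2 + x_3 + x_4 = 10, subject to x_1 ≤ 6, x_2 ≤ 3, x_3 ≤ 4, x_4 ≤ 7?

Ignoring the caps, the number of non-negative solutions to x_1+…+x_4 = 10 is C(13,3) = 286.
Subtract solutions that violate a single cap (substitute x_i' = x_i − (cap_i+1)): x_1 ≥ 7 gives C(6,3) = 20; x_2 ≥ 4 gives C(9,3) = 84; x_3 ≥ 5 gives C(8,3) = 56; x_4 ≥ 8 gives C(5,3) = 10. Together 170.
Add back pairs where two caps are both exceeded: 0 + 0 + 0 + 4 + 0 + 0 = 4.
By inclusion–exclusion the count is 286 − 170 + 4 = 120.

120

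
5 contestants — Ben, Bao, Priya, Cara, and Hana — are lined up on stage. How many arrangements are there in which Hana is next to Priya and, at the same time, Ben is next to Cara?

24

Treat {Hana,Priya} as one block (2 orders) and {Ben,Cara} as another (2 orders).
That leaves 3 units to arrange: 2 × 2 × 3! = 4 × 6 = 24.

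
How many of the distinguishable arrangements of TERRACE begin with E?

Fix E in the first position and arrange the remaining 6 letters.
Those 6 letters have R appearing twice, giving (6)!/(2!) = 360.

360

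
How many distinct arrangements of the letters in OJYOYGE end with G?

Fix G in the last position and arrange the remaining 6 letters.
Those 6 letters have O appearing twice and Y appearing twice, giving (6)!/(2!·2!) = 180.

180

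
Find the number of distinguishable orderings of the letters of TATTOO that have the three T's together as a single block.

12

Treat the 3 copies of T as a single block. The multiset to arrange is then {TTT, A, O, O}, 4 items in all.
That gives (4)!/(2!) = 12 arrangements.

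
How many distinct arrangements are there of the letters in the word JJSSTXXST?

Letter multiplicities in JJSSTXXST: J×2, S×3, T×2, X×2.
So there are 9! / (3!·2!·2!·2!) = 7560 distinguishable arrangements.

7560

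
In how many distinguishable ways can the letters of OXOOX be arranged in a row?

10

Letter multiplicities in OXOOX: O×3, X×2.
The number of distinct arrangements is 5!/(3!·2!) = 120/12 = 10.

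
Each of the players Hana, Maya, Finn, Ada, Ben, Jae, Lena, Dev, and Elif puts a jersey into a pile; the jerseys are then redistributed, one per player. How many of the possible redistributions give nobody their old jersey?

133496

Count assignments avoiding every fixed point. For any j of the 9 players fixed to their old jersey, the other 9−j can be arranged in (9−j)! ways.
By inclusion–exclusion this is Σ_{j=0}^{9} (−1)^j C(9,j)·(9−j)!.
Computing: 362880 − 362880 + 181440 − 60480 + 15120 − 3024 + 504 − 72 + 9 − 1 = 133496.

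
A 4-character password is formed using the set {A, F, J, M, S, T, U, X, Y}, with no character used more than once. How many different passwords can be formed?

Choose and order 4 of the 9 symbols: the first character has 9 options, the next 8, then 7, 6.
That product is 9 × 8 × 7 × 6 = 3024.

3024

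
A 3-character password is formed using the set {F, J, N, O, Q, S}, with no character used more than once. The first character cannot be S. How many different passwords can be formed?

The first character has 6−1 = 5 choices (anything except S).
The remaining 2 characters are filled from the other 5 symbols without repetition: 5 × 4 = 20.
Total: 5 × 20 = 100.

100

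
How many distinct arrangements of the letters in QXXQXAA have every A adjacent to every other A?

60

Treat the 2 copies of A as a single block. The multiset to arrange is then {AA, Q, Q, X, X, X}, 6 items in all.
That gives (6)!/(3!·2!) = 60 arrangements.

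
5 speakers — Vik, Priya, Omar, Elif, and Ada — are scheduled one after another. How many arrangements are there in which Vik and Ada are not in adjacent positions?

Of the 5! = 120 arrangements, those with Vik and Ada adjacent number 2 × 4! = 48 (treat the pair as a block with 2 internal orders).
Complementary counting: 120 − 48 = 72.

72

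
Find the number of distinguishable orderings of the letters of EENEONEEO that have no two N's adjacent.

588

There are 9!/(5!·2!·2!) = 756 arrangements of EENEONEEO in total.
Arrangements with the N's together: treat NN as one letter, giving (8)!/(5!·2!) = 168.
Hence 756 − 168 = 588.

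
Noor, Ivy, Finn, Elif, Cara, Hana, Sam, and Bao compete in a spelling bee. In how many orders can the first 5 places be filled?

This is an ordered selection of 5 from 8: P(8,5).
That gives 8 × 7 × 6 × 5 × 4 = 6720.

6720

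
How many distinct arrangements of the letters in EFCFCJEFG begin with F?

With the first slot taken by F, it remains to arrange the other 8 letters (ECFCJEFG).
Those 8 letters have C appearing twice, E appearing twice, and F appearing twice, giving (8)!/(2!·2!·2!) = 5040.

5040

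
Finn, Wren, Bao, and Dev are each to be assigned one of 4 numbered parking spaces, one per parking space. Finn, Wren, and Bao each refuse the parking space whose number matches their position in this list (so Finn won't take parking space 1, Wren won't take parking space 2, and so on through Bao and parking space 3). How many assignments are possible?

11

Let Aᵢ (for i ∈ {1, 2, 3}) be the placements that put person i in their forbidden parking space. Any j of these fix j positions, leaving (4−j)! ways to fill the rest, and there are C(3,j) ways to pick which j.
By inclusion–exclusion, the number of valid placements is Σ_{j=0}^{3} (−1)^j C(3,j)·(4−j)!.
Computing: 24 − 18 + 6 − 1 = 11.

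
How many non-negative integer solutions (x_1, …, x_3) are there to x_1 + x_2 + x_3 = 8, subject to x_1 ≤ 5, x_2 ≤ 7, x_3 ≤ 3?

23

Ignoring the caps, the number of non-negative solutions to x_1+…+x_3 = 8 is C(10,2) = 45.
Subtract solutions that violate a single cap (substitute x_i' = x_i − (cap_i+1)): x_1 ≥ 6 gives C(4,2) = 6; x_2 ≥ 8 gives C(2,2) = 1; x_3 ≥ 4 gives C(6,2) = 15. Together 22.
No two caps can be exceeded simultaneously, so the pair terms are all 0.
By inclusion–exclusion the count is 45 − 22 + 0 = 23.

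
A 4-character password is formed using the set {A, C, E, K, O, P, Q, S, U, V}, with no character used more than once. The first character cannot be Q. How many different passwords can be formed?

The first character has 10−1 = 9 choices (anything except Q).
The remaining 3 characters are filled from the other 9 symbols without repetition: 9 × 8 × 7 = 504.
Total: 9 × 504 = 4536.

4536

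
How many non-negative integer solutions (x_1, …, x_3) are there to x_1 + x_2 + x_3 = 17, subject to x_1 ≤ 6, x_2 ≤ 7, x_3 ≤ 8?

15

Ignoring the caps, the number of non-negative solutions to x_1+…+x_3 = 17 is C(19,2) = 171.
Subtract solutions that violate a single cap (substitute x_i' = x_i − (cap_i+1)): x_1 ≥ 7 gives C(12,2) = 66; x_2 ≥ 8 gives C(11,2) = 55; x_3 ≥ 9 gives C(10,2) = 45. Together 166.
Add back pairs where two caps are both exceeded: 6 + 3 + 1 = 10.
By inclusion–exclusion the count is 171 − 166 + 10 = 15.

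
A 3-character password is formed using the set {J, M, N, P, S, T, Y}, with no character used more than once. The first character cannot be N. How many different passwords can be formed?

The first character has 7−1 = 6 choices (anything except N).
The remaining 2 characters are filled from the other 6 symbols without repetition: 6 × 5 = 30.
Total: 6 × 30 = 180.

180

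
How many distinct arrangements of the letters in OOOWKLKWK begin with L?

With the first slot taken by L, it remains to arrange the other 8 letters (OOOWKKWK).
Those 8 letters have K appearing 3 times, O appearing 3 times, and W appearing twice, giving (8)!/(3!·3!·2!) = 560.

560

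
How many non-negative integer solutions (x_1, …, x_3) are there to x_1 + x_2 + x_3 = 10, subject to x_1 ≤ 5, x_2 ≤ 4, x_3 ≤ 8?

27

By stars and bars, unrestricted non-negative solutions to x_1+…+x_3 = 10 number C(10+2,2) = 66.
Subtract solutions that violate a single cap (substitute x_i' = x_i − (cap_i+1)): x_1 ≥ 6 gives C(6,2) = 15; x_2 ≥ 5 gives C(7,2) = 21; x_3 ≥ 9 gives C(3,2) = 3. Together 39.
No two caps can be exceeded simultaneously, so the pair terms are all 0.
By inclusion–exclusion the count is 66 − 39 + 0 = 27.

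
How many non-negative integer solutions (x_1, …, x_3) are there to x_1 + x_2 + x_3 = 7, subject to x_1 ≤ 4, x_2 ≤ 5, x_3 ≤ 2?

Without the upper bounds there are C(9,2) = 36 ways to split 7 among 3 variables.
Subtract solutions that violate a single cap (substitute x_i' = x_i − (cap_i+1)): x_1 ≥ 5 gives C(4,2) = 6; x_2 ≥ 6 gives C(3,2) = 3; x_3 ≥ 3 gives C(6,2) = 15. Together 24.
No two caps can be exceeded simultaneously, so the pair terms are all 0.
By inclusion–exclusion the count is 36 − 24 + 0 = 12.

12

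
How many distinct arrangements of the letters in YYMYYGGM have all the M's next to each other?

105

Treat the 2 copies of M as a single block. The multiset to arrange is then {MM, G, G, Y, Y, Y, Y}, 7 items in all.
That gives (7)!/(4!·2!) = 105 arrangements.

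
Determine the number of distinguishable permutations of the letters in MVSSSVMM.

560

MVSSSVMM has 8 letters with M appearing 3 times, S appearing 3 times, and V appearing twice.
Dividing 8! = 40320 by 3!·3!·2! = 72 for the repeated letters gives 560.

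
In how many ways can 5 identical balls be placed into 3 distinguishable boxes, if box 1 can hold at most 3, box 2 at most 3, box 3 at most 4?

By stars and bars, unrestricted non-negative solutions to x_1+…+x_3 = 5 number C(5+2,2) = 21.
Subtract solutions that violate a single cap (substitute x_i' = x_i − (cap_i+1)): x_1 ≥ 4 gives C(3,2) = 3; x_2 ≥ 4 gives C(3,2) = 3; x_3 ≥ 5 gives C(2,2) = 1. Together 7.
No two caps can be exceeded simultaneously, so the pair terms are all 0.
By inclusion–exclusion the count is 21 − 7 + 0 = 14.

14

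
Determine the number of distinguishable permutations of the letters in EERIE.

20

The 5 letters of EERIE have repeats: E appearing 3 times.
Dividing 5! = 120 by 3! = 6 for the repeated letters gives 20.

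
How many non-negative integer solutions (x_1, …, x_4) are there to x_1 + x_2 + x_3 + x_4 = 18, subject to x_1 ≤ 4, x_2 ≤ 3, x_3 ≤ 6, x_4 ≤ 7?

10

By stars and bars, unrestricted non-negative solutions to x_1+…+x_4 = 18 number C(18+3,3) = 1330.
Subtract solutions that violate a single cap (substitute x_i' = x_i − (cap_i+1)): x_1 ≥ 5 gives C(16,3) = 560; x_2 ≥ 4 gives C(17,3) = 680; x_3 ≥ 7 gives C(14,3) = 364; x_4 ≥ 8 gives C(13,3) = 286. Together 1890.
Add back pairs where two caps are both exceeded: 220 + 84 + 56 + 120 + 84 + 20 = 584.
Subtract triples: 10 + 4 + 0 + 0 = 14.
By inclusion–exclusion the count is 1330 − 1890 + 584 − 14 = 10.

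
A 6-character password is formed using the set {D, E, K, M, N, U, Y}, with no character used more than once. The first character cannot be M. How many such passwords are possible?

4320

The first character has 7−1 = 6 choices (anything except M).
The remaining 5 characters are filled from the other 6 symbols without repetition: 6 × 5 × 4 × 3 × 2 = 720.
Total: 6 × 720 = 4320.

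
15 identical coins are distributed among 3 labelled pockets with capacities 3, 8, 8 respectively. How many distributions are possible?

14

By stars and bars, unrestricted non-negative solutions to x_1+…+x_3 = 15 number C(15+2,2) = 136.
Subtract solutions that violate a single cap (substitute x_i' = x_i − (cap_i+1)): x_1 ≥ 4 gives C(13,2) = 78; x_2 ≥ 9 gives C(8,2) = 28; x_3 ≥ 9 gives C(8,2) = 28. Together 134.
Add back pairs where two caps are both exceeded: 6 + 6 + 0 = 12.
By inclusion–exclusion the count is 136 − 134 + 12 = 14.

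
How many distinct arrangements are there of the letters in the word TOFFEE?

The 6 letters of TOFFEE have repeats: E appearing twice and F appearing twice.
Dividing 6! = 720 by 2!·2! = 4 for the repeated letters gives 180.

180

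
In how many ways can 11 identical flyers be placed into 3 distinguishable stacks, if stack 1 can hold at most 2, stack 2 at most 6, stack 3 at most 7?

Without the upper bounds there are C(13,2) = 78 ways to split 11 among 3 stacks.
Subtract solutions that violate a single cap (substitute x_i' = x_i − (cap_i+1)): x_1 ≥ 3 gives C(10,2) = 45; x_2 ≥ 7 gives C(6,2) = 15; x_3 ≥ 8 gives C(5,2) = 10. Together 70.
Add back pairs where two caps are both exceeded: 3 + 1 + 0 = 4.
By inclusion–exclusion the count is 78 − 70 + 4 = 12.

12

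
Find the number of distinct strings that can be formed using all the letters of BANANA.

Letter multiplicities in BANANA: A×3, B×1, N×2.
Dividing 6! = 720 by 3!·2! = 12 for the repeated letters gives 60.

60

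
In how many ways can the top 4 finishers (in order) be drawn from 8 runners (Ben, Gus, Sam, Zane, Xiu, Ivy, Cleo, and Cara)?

1680

There are 8 choices for 1st place, 7 for 2nd, and so on down to 5 for position 4.
That gives 8 × 7 × 6 × 5 = 1680.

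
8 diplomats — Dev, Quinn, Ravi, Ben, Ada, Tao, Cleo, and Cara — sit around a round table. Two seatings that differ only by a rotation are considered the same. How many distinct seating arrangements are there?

Fix one person's seat to break rotational symmetry; the remaining 7 people can be arranged in (7)! = 5040 ways.

5040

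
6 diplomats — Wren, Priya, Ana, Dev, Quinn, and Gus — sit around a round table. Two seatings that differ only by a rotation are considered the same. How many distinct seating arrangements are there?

120

Around a circle, 6 distinct people have 6!/6 = (5)! = 120 rotationally distinct seatings.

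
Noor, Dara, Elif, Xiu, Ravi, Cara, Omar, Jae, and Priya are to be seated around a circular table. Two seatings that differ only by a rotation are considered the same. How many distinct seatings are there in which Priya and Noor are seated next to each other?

10080

Treat {Priya, Noor} as one unit (2 internal orders) and seat the resulting 8 units around the table: (7)! circular arrangements.
So 2 × (7)! = 2 × 5040 = 10080.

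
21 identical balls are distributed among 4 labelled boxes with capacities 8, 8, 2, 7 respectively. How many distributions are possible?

By stars and bars, unrestricted non-negative solutions to x_1+…+x_4 = 21 number C(21+3,3) = 2024.
Subtract solutions that violate a single cap (substitute x_i' = x_i − (cap_i+1)): x_1 ≥ 9 gives C(15,3) = 455; x_2 ≥ 9 gives C(15,3) = 455; x_3 ≥ 3 gives C(21,3) = 1330; x_4 ≥ 8 gives C(16,3) = 560. Together 2800.
Add back pairs where two caps are both exceeded: 20 + 220 + 35 + 220 + 35 + 286 = 816.
Subtract triples: 1 + 0 + 4 + 4 = 9.
By inclusion–exclusion the count is 2024 − 2800 + 816 − 9 = 31.

31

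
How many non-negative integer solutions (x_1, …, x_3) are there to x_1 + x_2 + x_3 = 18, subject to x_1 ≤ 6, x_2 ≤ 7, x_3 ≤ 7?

6

Without the upper bounds there are C(20,2) = 190 ways to split 18 among 3 variables.
Subtract solutions that violate a single cap (substitute x_i' = x_i − (cap_i+1)): x_1 ≥ 7 gives C(13,2) = 78; x_2 ≥ 8 gives C(12,2) = 66; x_3 ≥ 8 gives C(12,2) = 66. Together 210.
Add back pairs where two caps are both exceeded: 10 + 10 + 6 = 26.
By inclusion–exclusion the count is 190 − 210 + 26 = 6.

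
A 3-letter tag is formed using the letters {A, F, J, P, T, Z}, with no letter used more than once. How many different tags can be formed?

This is a permutation of 3 out of 6: P(6,3) = 6!/3!.
That product is 6 × 5 × 4 = 120.

120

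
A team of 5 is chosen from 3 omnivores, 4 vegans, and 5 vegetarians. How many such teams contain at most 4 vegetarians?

791

Split by how many vegetarians are chosen (0 through 4).
Sum: C(5,0)·C(7,5) + C(5,1)·C(7,4) + C(5,2)·C(7,3) + C(5,3)·C(7,2) + C(5,4)·C(7,1) = 21 + 175 + 350 + 210 + 35 = 791.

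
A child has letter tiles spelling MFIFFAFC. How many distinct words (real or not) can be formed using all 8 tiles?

1680

Letter multiplicities in MFIFFAFC: A×1, C×1, F×4, I×1, M×1.
Dividing 8! = 40320 by 4! = 24 for the repeated letters gives 1680.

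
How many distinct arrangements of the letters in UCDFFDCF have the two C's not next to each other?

Total arrangements of UCDFFDCF: 8!/(3!·2!·2!) = 1680.
Arrangements with the C's together: treat CC as one letter, giving (7)!/(3!·2!) = 420.
Subtracting, 1680 − 420 = 1260 arrangements keep the C's apart.

1260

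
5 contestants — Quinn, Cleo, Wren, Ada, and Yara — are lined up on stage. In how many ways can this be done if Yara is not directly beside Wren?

72

Of the 5! = 120 arrangements, those with Yara and Wren adjacent number 2 × 4! = 48 (treat the pair as a block with 2 internal orders).
Complementary counting: 120 − 48 = 72.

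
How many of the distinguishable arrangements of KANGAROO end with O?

Fix O in the last position and arrange the remaining 7 letters.
Those 7 letters have A appearing twice, giving (7)!/(2!) = 2520.

2520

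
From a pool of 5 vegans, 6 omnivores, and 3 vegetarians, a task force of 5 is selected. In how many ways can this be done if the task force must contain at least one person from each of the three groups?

With no constraint there are C(14,5) = 2002 possible selections.
Subtract selections that omit an entire group: no vegans → C(9,5) = 126; no omnivores → C(8,5) = 56; no vegetarians → C(11,5) = 462.
Add back selections omitting two groups (i.e. drawn from a single group): C(5,5) + C(6,5) + C(3,5) = 7.
By inclusion–exclusion: 2002 − 644 + 7 = 1365.

1365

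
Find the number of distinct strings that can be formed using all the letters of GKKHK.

20

GKKHK has 5 letters with K appearing 3 times.
The number of distinct arrangements is 5!/(3!) = 120/6 = 20.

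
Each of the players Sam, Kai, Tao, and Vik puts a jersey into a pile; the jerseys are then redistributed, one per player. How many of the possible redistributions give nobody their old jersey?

This is the derangement count D_4: permutations of 4 items with no fixed point.
By inclusion–exclusion this is Σ_{j=0}^{4} (−1)^j C(4,j)·(4−j)!.
Computing: 24 − 24 + 12 − 4 + 1 = 9.

9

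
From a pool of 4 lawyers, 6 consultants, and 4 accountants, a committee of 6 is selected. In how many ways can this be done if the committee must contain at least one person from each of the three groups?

2556

Unrestricted: C(14,6) = 3003 ways to pick any 6 of the 14.
Subtract selections that omit an entire group: no lawyers → C(10,6) = 210; no consultants → C(8,6) = 28; no accountants → C(10,6) = 210.
Add back selections omitting two groups (i.e. drawn from a single group): C(4,6) + C(6,6) + C(4,6) = 1.
By inclusion–exclusion: 3003 − 448 + 1 = 2556.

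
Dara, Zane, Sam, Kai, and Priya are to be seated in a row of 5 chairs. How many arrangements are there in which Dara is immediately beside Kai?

Treat {Dara, Kai} as a single unit. There are 4 units to order, and the pair itself can be ordered 2 ways.
So the count is 2·(4)! = 48.

48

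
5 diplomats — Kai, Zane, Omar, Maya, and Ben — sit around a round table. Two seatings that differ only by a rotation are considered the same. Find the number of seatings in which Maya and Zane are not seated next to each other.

12

Without the restriction there are (4)! = 24 seatings.
Those with Maya next to Zane: fuse the pair into one unit and seat 4 units around a circle — 2·(3)! = 12.
Subtracting, 24 − 12 = 12.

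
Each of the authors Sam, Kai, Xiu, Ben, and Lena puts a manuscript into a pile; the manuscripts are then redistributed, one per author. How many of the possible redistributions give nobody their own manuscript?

This is the derangement count D_5: permutations of 5 items with no fixed point.
By inclusion–exclusion this is Σ_{j=0}^{5} (−1)^j C(5,j)·(5−j)!.
Computing: 120 − 120 + 60 − 20 + 5 − 1 = 44.

44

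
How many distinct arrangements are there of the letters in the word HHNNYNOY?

Letter multiplicities in HHNNYNOY: H×2, N×3, O×1, Y×2.
So there are 8! / (3!·2!·2!) = 1680 distinguishable arrangements.

1680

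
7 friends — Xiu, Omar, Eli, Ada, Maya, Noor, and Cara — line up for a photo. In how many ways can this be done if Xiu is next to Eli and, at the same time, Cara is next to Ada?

Treat {Xiu,Eli} as one block (2 orders) and {Cara,Ada} as another (2 orders).
That leaves 5 units to arrange: 2 × 2 × 5! = 4 × 120 = 480.

480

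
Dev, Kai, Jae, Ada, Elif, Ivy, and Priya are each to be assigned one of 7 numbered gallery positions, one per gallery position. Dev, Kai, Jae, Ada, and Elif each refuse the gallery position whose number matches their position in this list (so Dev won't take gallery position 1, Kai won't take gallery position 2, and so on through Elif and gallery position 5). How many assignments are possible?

Let Aᵢ (for 1 ≤ i ≤ 5) be the placements that put person i in their forbidden gallery position. Any j of these fix j positions, leaving (7−j)! ways to fill the rest, and there are C(5,j) ways to pick which j.
By inclusion–exclusion, the number of valid placements is Σ_{j=0}^{5} (−1)^j C(5,j)·(7−j)!.
Computing: 5040 − 3600 + 1200 − 240 + 30 − 2 = 2428.

2428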